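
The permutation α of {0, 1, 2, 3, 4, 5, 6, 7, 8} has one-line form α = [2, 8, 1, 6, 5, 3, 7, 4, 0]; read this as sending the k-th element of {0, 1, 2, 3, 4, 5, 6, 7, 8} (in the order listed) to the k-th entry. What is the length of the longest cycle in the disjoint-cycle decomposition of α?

Decomposing into disjoint cycles gives (0, 2, 1, 8)(3, 6, 7, 4, 5); the longest has length 5.

5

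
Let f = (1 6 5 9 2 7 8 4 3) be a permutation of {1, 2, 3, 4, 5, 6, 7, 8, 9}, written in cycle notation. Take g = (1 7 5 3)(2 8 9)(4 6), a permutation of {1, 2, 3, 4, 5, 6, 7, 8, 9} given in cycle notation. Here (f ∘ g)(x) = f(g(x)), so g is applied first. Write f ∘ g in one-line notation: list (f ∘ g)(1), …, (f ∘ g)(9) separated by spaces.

Chase each element through g then f: 1 → 7 → 8; 2 → 8 → 4; 3 → 1 → 6; 4 → 6 → 5; 5 → 3 → 1; 6 → 4 → 3; 7 → 5 → 9; 8 → 9 → 2; 9 → 2 → 7.
Collecting the images, f ∘ g = [8 4 6 5 1 3 9 2 7].

8 4 6 5 1 3 9 2 7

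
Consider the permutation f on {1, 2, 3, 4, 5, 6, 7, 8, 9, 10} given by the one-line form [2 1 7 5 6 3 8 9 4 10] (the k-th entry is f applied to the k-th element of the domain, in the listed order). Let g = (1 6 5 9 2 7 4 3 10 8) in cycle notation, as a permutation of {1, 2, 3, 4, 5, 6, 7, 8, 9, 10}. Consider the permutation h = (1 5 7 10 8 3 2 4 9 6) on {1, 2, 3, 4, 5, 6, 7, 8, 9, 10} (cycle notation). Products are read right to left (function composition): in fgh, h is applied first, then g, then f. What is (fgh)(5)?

Apply the permutations in order: h(5) = 7, then g(7) = 4, then f(4) = 5. So (fgh)(5) = 5.

5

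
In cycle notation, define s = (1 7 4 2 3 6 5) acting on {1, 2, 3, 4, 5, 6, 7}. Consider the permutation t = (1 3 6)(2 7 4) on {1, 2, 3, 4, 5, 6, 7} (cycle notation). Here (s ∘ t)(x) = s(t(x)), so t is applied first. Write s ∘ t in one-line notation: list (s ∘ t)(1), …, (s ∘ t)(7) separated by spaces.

For each element, apply t then s: 1 → 3 → 6; 2 → 7 → 4; 3 → 6 → 5; 4 → 2 → 3; 5 → 5 → 1; 6 → 1 → 7; 7 → 4 → 2.
So s ∘ t in one-line form is 6 4 5 3 1 7 2.

6 4 5 3 1 7 2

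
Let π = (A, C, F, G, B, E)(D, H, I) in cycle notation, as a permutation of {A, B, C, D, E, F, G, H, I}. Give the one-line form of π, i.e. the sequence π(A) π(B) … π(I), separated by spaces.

C E F H A G B I D

Each element maps to the next entry in its cycle (wrapping to the front): A→C, B→E, C→F, D→H, E→A, F→G, G→B, H→I, I→D.
So the one-line form is C E F H A G B I D.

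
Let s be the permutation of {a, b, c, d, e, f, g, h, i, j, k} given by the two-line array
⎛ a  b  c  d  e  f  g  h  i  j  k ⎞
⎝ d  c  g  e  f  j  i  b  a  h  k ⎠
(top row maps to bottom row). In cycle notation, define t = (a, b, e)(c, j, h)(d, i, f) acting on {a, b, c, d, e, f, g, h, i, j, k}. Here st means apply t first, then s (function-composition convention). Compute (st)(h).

g

(st)(h) = s(t(h)). t(h) = c, then s(c) = g. So (st)(h) = g.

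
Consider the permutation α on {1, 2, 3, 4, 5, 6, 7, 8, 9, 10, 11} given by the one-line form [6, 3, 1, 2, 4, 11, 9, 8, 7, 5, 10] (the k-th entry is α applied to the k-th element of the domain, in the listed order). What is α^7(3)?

2

Tracing 3 → 1 → … returns to 3 after 8 steps, so 3 lies in an 8-cycle (1, 6, 11, 10, 5, 4, 2, 3).
Stepping 7 places around the cycle: 3 → 1 → 6 → 11 → 10 → 5 → 4 → 2.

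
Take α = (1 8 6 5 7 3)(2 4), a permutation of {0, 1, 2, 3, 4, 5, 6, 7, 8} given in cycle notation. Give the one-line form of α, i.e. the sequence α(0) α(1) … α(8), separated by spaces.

0 8 4 1 2 7 5 3 6

Reading each image from the cycles: 0↦0, 1↦8, 2↦4, 3↦1, 4↦2, 5↦7, 6↦5, 7↦3, 8↦6.
So the one-line form is 0 8 4 1 2 7 5 3 6.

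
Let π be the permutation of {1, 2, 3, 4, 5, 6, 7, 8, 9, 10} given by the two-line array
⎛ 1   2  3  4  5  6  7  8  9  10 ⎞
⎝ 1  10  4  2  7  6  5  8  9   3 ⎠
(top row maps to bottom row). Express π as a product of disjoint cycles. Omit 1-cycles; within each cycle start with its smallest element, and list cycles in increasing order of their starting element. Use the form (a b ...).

Iterating π from 2 gives 2 → 10 → 3 → 4 → 2; that is the 4-cycle (2 10 3 4).
Repeating from the next unused element and collecting all non-trivial cycles gives (2 10 3 4)(5 7).

(2 10 3 4)(5 7)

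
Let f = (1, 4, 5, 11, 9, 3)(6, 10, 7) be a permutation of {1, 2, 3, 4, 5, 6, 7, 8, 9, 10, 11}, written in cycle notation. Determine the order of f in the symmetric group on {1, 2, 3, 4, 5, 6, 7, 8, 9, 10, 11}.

6

The disjoint cycles have lengths 6, 3, 1, 1.
The order of f is the least common multiple of its cycle lengths: lcm(6, 3) = 6.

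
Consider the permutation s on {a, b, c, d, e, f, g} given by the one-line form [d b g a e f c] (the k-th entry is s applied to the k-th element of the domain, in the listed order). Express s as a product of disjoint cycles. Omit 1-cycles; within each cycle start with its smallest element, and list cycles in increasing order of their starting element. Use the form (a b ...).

Iterating s from a gives a → d → a; that is the 2-cycle (a d).
Continuing from each remaining unvisited element yields (a d)(c g).

(a d)(c g)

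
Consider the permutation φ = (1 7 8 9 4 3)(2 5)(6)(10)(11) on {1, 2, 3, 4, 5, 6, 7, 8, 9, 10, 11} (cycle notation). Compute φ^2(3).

3 lies in the 6-cycle (1 7 8 9 4 3).
Advancing 2 steps from 3: 3 → 1 → 7.

7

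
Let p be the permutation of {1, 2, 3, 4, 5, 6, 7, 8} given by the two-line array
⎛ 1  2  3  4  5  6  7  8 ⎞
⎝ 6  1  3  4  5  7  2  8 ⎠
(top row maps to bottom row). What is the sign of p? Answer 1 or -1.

In disjoint-cycle form the cycle lengths are 4, 1, 1, 1, 1.
A cycle is odd iff its length is even; p has 1 even-length cycle, so sgn(p) = (−1)^1 and p is odd.

-1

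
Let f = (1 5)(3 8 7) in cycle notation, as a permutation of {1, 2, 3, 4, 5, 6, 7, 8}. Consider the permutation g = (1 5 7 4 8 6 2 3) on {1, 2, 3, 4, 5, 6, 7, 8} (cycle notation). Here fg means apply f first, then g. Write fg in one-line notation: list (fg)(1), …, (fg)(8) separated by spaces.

7 3 6 8 5 2 1 4

Chase each element through f then g: 1 → 5 → 7; 2 → 2 → 3; 3 → 8 → 6; 4 → 4 → 8; 5 → 1 → 5; 6 → 6 → 2; 7 → 3 → 1; 8 → 7 → 4.
So fg in one-line form is 7 3 6 8 5 2 1 4.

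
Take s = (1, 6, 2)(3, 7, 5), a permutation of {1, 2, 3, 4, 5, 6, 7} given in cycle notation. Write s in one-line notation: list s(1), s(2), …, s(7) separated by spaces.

6 1 7 4 3 2 5

Image by image: 1→6, 2→1, 3→7, 4→4, 5→3, 6→2, 7→5.
Listing these in domain order gives 6 1 7 4 3 2 5.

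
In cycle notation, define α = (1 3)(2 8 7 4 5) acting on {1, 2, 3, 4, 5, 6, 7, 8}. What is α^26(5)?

2

5 lies in the 5-cycle (2 8 7 4 5).
Since the cycle has length 5, α^26 acts on it the same as α^1 (26 mod 5 = 1).
Advancing 1 step from 5: 5 → 2.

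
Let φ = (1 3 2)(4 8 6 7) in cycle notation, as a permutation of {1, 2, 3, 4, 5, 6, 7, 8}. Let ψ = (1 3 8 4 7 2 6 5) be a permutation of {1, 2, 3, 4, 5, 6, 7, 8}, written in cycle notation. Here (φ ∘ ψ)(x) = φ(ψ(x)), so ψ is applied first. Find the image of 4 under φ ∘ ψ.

4

ψ(4) = 7, then φ(7) = 4; composing gives (φ ∘ ψ)(4) = 4.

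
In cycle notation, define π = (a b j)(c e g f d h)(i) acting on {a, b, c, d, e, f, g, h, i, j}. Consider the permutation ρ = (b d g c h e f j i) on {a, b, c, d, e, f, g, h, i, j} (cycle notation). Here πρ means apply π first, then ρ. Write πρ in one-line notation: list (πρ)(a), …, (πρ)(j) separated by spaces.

Chase each element through π then ρ: a → b → d; b → j → i; c → e → f; d → h → e; e → g → c; f → d → g; g → f → j; h → c → h; i → i → b; j → a → a.
Collecting the images, πρ = [d i f e c g j h b a].

d i f e c g j h b a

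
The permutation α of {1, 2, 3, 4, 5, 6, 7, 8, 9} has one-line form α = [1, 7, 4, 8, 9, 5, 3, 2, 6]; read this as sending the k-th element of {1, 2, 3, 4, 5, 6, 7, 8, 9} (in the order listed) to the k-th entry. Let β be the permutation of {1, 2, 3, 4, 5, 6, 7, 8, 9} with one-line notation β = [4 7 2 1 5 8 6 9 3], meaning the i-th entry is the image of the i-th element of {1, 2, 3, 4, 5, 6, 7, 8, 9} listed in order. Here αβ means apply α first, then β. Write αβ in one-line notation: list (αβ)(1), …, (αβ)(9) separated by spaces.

4 6 1 9 3 5 2 7 8

(αβ)(x) = β(α(x)). Computing each image: β(α(1)) = β(1) = 4, β(α(2)) = β(7) = 6, β(α(3)) = β(4) = 1, β(α(4)) = β(8) = 9, β(α(5)) = β(9) = 3, β(α(6)) = β(5) = 5, β(α(7)) = β(3) = 2, β(α(8)) = β(2) = 7, β(α(9)) = β(6) = 8.
Hence αβ = [4 6 1 9 3 5 2 7 8].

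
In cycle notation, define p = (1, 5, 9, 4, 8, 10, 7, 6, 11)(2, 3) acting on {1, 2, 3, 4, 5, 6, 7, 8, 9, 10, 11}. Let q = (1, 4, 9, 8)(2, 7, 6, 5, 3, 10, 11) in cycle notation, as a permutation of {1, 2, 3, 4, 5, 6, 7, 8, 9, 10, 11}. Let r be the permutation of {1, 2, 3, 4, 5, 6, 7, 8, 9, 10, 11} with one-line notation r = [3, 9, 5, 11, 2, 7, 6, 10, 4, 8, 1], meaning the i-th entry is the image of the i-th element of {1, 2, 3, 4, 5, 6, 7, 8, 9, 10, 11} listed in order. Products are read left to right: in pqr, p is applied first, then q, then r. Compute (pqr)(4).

3

(pqr)(4) = r(q(p(4))). p(4) = 8, then q(8) = 1, then r(1) = 3, so the result is 3.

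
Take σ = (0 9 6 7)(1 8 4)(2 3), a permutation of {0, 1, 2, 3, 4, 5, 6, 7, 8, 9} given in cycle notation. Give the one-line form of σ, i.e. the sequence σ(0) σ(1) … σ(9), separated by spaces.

9 8 3 2 1 5 7 0 4 6

Each element maps to the next entry in its cycle (wrapping to the front): 0↦9, 1↦8, 2↦3, 3↦2, 4↦1, 5↦5, 6↦7, 7↦0, 8↦4, 9↦6.
So the one-line form is 9 8 3 2 1 5 7 0 4 6.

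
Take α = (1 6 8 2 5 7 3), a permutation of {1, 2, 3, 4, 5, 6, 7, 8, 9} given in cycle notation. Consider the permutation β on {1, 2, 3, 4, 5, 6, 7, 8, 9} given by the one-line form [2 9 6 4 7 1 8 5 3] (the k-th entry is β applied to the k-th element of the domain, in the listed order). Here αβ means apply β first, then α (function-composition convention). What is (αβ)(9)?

(αβ)(9) = α(β(9)). β(9) = 3, then α(3) = 1. So (αβ)(9) = 1.

1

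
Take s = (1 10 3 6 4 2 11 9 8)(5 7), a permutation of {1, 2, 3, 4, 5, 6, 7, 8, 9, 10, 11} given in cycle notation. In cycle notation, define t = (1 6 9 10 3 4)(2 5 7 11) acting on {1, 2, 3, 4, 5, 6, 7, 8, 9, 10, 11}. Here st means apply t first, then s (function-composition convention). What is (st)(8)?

1

First apply t: t(8) = 8, then s(8) = 1. Thus (st)(8) = 1.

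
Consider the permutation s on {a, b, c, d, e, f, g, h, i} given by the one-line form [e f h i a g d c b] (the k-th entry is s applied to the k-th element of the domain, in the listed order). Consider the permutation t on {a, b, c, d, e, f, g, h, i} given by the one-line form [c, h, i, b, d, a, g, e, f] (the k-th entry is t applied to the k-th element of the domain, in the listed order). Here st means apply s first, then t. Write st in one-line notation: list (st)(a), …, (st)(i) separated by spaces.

Chase each element through s then t: a → e → d; b → f → a; c → h → e; d → i → f; e → a → c; f → g → g; g → d → b; h → c → i; i → b → h.
So st in one-line form is d a e f c g b i h.

d a e f c g b i h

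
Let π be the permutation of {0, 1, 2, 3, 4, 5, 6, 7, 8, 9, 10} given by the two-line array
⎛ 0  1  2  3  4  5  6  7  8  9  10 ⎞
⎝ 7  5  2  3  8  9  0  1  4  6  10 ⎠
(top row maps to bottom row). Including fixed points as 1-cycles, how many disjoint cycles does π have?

5

The cycle decomposition is (0 7 1 5 9 6)(2)(3)(4 8)(10), which has 5 cycles (counting 1-cycles).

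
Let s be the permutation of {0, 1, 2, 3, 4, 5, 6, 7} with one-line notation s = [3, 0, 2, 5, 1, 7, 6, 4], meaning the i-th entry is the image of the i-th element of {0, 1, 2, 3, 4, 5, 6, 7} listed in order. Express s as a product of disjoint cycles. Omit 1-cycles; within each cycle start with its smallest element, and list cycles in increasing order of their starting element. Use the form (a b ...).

(0 3 5 7 4 1)

From 0: 0 → 3 → 5 → 7 → 4 → 1 → 0, closing the cycle (0 3 5 7 4 1).
Repeating from the next unused element and collecting all non-trivial cycles gives (0 3 5 7 4 1).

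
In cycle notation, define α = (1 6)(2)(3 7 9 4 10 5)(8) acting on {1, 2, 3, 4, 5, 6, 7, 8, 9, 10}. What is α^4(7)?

5

7 lies in the 6-cycle (3 7 9 4 10 5).
Advancing 4 steps from 7: 7 → 9 → 4 → 10 → 5.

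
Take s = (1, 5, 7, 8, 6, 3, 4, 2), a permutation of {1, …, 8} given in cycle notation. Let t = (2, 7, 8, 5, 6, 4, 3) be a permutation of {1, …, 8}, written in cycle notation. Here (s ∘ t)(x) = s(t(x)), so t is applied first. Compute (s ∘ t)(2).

First apply t: t(2) = 7, then s(7) = 8. Thus (s ∘ t)(2) = 8.

8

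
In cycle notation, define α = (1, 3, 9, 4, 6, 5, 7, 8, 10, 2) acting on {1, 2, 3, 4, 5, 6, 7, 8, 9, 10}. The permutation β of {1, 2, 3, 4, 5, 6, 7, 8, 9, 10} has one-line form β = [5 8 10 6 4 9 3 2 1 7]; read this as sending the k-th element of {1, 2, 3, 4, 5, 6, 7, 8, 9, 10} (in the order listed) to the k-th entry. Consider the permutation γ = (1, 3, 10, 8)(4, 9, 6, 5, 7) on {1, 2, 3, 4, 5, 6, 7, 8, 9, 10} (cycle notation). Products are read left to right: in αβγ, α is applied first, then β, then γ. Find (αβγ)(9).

5

Apply the permutations in order: α(9) = 4, then β(4) = 6, then γ(6) = 5. So (αβγ)(9) = 5.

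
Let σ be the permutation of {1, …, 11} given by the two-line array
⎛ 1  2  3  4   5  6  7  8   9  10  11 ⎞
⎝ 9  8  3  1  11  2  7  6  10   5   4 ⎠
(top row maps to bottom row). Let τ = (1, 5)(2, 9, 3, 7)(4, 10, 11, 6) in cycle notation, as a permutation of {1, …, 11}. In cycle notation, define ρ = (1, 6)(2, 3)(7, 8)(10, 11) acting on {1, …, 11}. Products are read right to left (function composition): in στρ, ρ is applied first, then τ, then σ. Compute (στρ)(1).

(στρ)(1) = σ(τ(ρ(1))). ρ(1) = 6, then τ(6) = 4, then σ(4) = 1, so the result is 1.

1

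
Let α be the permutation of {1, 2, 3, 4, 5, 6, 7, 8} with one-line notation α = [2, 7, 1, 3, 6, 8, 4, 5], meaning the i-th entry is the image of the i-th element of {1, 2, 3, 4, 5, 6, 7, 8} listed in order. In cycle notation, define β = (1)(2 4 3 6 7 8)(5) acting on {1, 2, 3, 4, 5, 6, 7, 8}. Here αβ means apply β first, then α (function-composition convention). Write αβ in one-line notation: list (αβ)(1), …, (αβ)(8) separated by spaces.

(αβ)(x) = α(β(x)). Computing each image: α(β(1)) = α(1) = 2, α(β(2)) = α(4) = 3, α(β(3)) = α(6) = 8, α(β(4)) = α(3) = 1, α(β(5)) = α(5) = 6, α(β(6)) = α(7) = 4, α(β(7)) = α(8) = 5, α(β(8)) = α(2) = 7.
Hence αβ = [2 3 8 1 6 4 5 7].

2 3 8 1 6 4 5 7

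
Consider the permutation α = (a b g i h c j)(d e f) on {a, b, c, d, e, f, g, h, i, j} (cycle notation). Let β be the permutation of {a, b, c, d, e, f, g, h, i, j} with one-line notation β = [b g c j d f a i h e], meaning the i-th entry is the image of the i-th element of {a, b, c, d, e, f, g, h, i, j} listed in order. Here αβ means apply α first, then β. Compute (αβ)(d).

d

(αβ)(d) = β(α(d)). α(d) = e, then β(e) = d. So (αβ)(d) = d.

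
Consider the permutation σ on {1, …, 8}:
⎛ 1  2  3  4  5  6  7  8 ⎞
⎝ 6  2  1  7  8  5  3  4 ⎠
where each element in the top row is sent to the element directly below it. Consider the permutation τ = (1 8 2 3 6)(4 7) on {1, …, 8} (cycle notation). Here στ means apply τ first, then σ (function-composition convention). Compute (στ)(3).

5

(στ)(3) = σ(τ(3)). τ(3) = 6, then σ(6) = 5. So (στ)(3) = 5.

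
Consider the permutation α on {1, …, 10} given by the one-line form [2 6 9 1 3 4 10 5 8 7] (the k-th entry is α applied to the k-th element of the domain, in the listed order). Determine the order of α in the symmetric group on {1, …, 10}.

The disjoint-cycle form of α has cycle lengths 4, 4, 2.
The order of α is the least common multiple of its cycle lengths: lcm(4, 4, 2) = 4.

4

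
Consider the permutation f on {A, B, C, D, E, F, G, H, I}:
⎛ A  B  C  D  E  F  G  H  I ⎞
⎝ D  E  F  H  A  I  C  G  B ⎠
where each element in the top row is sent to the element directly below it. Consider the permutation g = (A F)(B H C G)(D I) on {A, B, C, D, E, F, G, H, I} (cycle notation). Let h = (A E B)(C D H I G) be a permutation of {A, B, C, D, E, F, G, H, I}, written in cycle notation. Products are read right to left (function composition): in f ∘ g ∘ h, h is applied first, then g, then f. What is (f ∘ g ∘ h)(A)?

A

Apply the permutations in order: h(A) = E, then g(E) = E, then f(E) = A. So (f ∘ g ∘ h)(A) = A.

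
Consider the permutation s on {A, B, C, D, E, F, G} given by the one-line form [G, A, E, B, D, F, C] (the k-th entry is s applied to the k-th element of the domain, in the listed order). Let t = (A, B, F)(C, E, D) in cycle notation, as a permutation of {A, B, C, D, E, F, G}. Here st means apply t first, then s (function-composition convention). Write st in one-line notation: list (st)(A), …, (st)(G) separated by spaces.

A F D E B G C

(st)(x) = s(t(x)). Computing each image: s(t(A)) = s(B) = A, s(t(B)) = s(F) = F, s(t(C)) = s(E) = D, s(t(D)) = s(C) = E, s(t(E)) = s(D) = B, s(t(F)) = s(A) = G, s(t(G)) = s(G) = C.
Hence st = [A F D E B G C].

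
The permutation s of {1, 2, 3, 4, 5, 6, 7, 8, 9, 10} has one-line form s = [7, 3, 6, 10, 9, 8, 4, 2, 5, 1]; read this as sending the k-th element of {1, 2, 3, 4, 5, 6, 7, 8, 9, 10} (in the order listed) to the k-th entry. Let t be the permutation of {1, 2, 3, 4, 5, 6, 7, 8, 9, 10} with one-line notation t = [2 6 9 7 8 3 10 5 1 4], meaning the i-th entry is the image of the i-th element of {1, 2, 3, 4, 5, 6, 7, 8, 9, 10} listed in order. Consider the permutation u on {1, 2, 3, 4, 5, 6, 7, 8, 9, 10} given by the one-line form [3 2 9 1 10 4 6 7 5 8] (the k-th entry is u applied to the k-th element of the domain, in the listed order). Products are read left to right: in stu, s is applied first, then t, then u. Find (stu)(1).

Apply the permutations in order: s(1) = 7, then t(7) = 10, then u(10) = 8. So (stu)(1) = 8.

8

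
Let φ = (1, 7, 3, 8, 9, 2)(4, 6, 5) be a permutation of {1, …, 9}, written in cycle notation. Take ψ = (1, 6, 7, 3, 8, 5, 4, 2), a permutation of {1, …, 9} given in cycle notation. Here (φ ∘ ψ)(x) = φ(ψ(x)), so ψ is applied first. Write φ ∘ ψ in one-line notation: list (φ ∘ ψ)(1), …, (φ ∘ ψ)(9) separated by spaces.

For each element, apply ψ then φ: 1 → 6 → 5; 2 → 1 → 7; 3 → 8 → 9; 4 → 2 → 1; 5 → 4 → 6; 6 → 7 → 3; 7 → 3 → 8; 8 → 5 → 4; 9 → 9 → 2.
Collecting the images, φ ∘ ψ = [5 7 9 1 6 3 8 4 2].

5 7 9 1 6 3 8 4 2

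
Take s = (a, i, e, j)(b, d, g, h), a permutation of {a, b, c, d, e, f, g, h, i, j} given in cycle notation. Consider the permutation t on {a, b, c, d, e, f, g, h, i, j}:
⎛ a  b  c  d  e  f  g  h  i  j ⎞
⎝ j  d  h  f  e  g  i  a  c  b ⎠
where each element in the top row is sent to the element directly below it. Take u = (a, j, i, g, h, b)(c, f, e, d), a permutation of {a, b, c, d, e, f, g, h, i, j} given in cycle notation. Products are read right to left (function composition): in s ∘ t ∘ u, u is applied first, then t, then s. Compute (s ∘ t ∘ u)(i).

e

Apply the permutations in order: u(i) = g, then t(g) = i, then s(i) = e. So (s ∘ t ∘ u)(i) = e.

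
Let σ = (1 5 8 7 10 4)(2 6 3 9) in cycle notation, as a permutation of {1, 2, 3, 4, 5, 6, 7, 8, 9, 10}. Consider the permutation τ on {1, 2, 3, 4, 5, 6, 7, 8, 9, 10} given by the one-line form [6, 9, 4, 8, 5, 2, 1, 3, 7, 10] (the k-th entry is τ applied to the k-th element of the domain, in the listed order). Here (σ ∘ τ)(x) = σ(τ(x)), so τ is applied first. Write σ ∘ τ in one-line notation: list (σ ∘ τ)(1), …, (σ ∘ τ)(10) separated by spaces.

3 2 1 7 8 6 5 9 10 4

For each element, apply τ then σ: 1 → 6 → 3; 2 → 9 → 2; 3 → 4 → 1; 4 → 8 → 7; 5 → 5 → 8; 6 → 2 → 6; 7 → 1 → 5; 8 → 3 → 9; 9 → 7 → 10; 10 → 10 → 4.
Collecting the images, σ ∘ τ = [3 2 1 7 8 6 5 9 10 4].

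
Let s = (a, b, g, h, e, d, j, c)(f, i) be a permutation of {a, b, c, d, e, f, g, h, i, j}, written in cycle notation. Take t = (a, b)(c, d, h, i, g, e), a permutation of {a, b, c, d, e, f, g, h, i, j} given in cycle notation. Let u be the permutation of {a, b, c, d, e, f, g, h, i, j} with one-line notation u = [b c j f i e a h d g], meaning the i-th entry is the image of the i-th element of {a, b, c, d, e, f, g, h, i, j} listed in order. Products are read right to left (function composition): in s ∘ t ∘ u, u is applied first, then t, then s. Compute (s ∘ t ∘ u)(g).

g

Chase g: u(g) = a; t(a) = b; s(b) = g. Hence (s ∘ t ∘ u)(g) = g.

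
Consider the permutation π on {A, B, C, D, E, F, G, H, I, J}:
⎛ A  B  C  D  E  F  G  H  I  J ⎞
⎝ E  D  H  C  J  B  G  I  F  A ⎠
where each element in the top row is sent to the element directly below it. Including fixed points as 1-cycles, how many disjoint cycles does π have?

3

The cycle decomposition is (A, E, J)(B, D, C, H, I, F)(G), which has 3 cycles (counting 1-cycles).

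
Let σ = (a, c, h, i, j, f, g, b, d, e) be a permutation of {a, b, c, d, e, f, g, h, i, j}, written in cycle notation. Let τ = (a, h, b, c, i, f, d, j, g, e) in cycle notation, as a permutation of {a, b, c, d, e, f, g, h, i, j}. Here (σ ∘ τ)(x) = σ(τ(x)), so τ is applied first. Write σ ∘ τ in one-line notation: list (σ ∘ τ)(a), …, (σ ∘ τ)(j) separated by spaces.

(σ ∘ τ)(x) = σ(τ(x)). Computing each image: σ(τ(a)) = σ(h) = i, σ(τ(b)) = σ(c) = h, σ(τ(c)) = σ(i) = j, σ(τ(d)) = σ(j) = f, σ(τ(e)) = σ(a) = c, σ(τ(f)) = σ(d) = e, σ(τ(g)) = σ(e) = a, σ(τ(h)) = σ(b) = d, σ(τ(i)) = σ(f) = g, σ(τ(j)) = σ(g) = b.
Hence σ ∘ τ = [i h j f c e a d g b].

i h j f c e a d g b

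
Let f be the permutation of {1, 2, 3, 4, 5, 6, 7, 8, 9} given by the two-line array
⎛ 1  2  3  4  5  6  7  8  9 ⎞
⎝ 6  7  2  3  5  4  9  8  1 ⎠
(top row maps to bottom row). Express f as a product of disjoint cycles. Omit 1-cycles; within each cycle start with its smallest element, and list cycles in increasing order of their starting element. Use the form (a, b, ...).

From 1: 1 → 6 → 4 → 3 → 2 → 7 → 9 → 1, closing the cycle (1, 6, 4, 3, 2, 7, 9).
Continuing from each remaining unvisited element yields (1, 6, 4, 3, 2, 7, 9).

(1, 6, 4, 3, 2, 7, 9)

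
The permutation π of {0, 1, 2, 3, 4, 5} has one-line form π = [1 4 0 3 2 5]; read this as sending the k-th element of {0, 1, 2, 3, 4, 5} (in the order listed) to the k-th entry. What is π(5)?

5

5 is element number 6 of the domain, and entry number 6 of the one-line form is 5, so π(5) = 5.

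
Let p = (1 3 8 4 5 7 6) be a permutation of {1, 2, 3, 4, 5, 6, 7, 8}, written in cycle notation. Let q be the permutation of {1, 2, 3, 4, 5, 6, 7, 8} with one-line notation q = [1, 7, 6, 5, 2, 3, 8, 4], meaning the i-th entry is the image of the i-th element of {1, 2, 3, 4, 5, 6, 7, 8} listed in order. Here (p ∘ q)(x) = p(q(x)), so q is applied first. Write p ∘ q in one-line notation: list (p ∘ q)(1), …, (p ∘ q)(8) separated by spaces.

For each element, apply q then p: 1 → 1 → 3; 2 → 7 → 6; 3 → 6 → 1; 4 → 5 → 7; 5 → 2 → 2; 6 → 3 → 8; 7 → 8 → 4; 8 → 4 → 5.
So p ∘ q in one-line form is 3 6 1 7 2 8 4 5.

3 6 1 7 2 8 4 5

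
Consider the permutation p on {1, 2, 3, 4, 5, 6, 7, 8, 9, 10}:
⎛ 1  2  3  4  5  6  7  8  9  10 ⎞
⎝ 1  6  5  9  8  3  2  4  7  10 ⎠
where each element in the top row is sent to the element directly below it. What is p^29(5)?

Tracing 5 → 8 → … returns to 5 after 8 steps, so 5 lies in an 8-cycle (2, 6, 3, 5, 8, 4, 9, 7).
Since the cycle has length 8, p^29 acts on it the same as p^5 (29 mod 8 = 5).
Stepping 5 places around the cycle: 5 → 8 → 4 → 9 → 7 → 2.

2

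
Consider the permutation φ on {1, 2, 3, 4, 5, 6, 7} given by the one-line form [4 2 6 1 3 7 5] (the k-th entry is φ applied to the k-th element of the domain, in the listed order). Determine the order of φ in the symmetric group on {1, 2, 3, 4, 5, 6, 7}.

4

Decomposing into disjoint cycles gives cycle lengths 4, 2, 1.
The order is lcm(4, 2) = 4.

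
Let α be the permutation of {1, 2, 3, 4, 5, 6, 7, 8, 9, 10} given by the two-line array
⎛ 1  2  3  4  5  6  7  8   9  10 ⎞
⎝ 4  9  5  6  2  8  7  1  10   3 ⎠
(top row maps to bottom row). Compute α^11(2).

9

Tracing 2 → 9 → … returns to 2 after 5 steps, so 2 lies in a 5-cycle (2 9 10 3 5).
On a 5-cycle, α^5 is the identity, so α^11 = α^1 there (11 ≡ 1 mod 5).
Stepping 1 place around the cycle: 2 → 9.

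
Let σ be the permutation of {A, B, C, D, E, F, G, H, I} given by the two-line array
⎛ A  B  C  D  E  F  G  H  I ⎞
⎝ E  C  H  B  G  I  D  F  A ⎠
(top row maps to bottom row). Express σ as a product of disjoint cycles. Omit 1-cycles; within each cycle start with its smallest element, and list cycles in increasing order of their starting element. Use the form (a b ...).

(A E G D B C H F I)

Start at A and follow images: A → E → G → D → B → C → H → F → I → A, giving the cycle (A E G D B C H F I).
Continuing from each remaining unvisited element yields (A E G D B C H F I).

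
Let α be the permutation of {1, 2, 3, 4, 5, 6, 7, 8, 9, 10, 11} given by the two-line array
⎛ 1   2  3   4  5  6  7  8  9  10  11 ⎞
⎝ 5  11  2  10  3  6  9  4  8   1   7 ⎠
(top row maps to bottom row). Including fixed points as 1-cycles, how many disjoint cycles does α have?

The cycle decomposition is (1 5 3 2 11 7 9 8 4 10)(6), which has 2 cycles (counting 1-cycles).

2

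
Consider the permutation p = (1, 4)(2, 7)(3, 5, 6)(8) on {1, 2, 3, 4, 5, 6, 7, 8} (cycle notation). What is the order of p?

The disjoint cycles have lengths 3, 2, 2, 1.
The order is lcm(3, 2, 2) = 6.

6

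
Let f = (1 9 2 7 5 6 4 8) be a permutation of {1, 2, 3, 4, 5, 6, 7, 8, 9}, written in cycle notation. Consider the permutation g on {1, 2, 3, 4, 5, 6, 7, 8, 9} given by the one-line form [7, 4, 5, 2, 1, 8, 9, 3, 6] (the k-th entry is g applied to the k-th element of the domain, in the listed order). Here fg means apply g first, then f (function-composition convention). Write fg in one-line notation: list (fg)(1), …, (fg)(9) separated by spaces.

5 8 6 7 9 1 2 3 4

(fg)(x) = f(g(x)). Computing each image: f(g(1)) = f(7) = 5, f(g(2)) = f(4) = 8, f(g(3)) = f(5) = 6, f(g(4)) = f(2) = 7, f(g(5)) = f(1) = 9, f(g(6)) = f(8) = 1, f(g(7)) = f(9) = 2, f(g(8)) = f(3) = 3, f(g(9)) = f(6) = 4.
Hence fg = [5 8 6 7 9 1 2 3 4].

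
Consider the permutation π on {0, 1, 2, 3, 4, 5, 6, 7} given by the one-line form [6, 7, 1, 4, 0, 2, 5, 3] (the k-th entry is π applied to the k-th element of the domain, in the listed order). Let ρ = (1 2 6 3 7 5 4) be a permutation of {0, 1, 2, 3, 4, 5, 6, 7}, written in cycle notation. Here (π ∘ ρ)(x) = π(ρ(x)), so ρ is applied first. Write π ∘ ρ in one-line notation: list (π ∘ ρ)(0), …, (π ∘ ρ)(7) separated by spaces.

6 1 5 3 7 0 4 2

For each element, apply ρ then π: 0 → 0 → 6; 1 → 2 → 1; 2 → 6 → 5; 3 → 7 → 3; 4 → 1 → 7; 5 → 4 → 0; 6 → 3 → 4; 7 → 5 → 2.
Collecting the images, π ∘ ρ = [6 1 5 3 7 0 4 2].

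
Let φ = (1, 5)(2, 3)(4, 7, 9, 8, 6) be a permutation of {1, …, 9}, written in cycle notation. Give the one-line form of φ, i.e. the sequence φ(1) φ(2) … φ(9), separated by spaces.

5 3 2 7 1 4 9 6 8

Reading each image from the cycles: 1↦5, 2↦3, 3↦2, 4↦7, 5↦1, 6↦4, 7↦9, 8↦6, 9↦8.
Listing these in domain order gives 5 3 2 7 1 4 9 6 8.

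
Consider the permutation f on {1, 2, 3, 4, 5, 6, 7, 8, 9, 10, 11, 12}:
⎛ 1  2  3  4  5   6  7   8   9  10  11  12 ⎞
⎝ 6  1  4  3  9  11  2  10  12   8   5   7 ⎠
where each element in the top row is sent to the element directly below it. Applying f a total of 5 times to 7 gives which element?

Tracing 7 → 2 → … returns to 7 after 8 steps, so 7 lies in an 8-cycle (1, 6, 11, 5, 9, 12, 7, 2).
Advancing 5 steps from 7: 7 → 2 → 1 → 6 → 11 → 5.

5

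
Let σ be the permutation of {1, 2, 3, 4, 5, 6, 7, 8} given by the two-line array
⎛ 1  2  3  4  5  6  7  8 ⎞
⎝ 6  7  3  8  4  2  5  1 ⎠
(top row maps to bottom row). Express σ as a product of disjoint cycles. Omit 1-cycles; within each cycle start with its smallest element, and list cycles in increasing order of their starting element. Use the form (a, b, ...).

From 1: 1 → 6 → 2 → 7 → 5 → 4 → 8 → 1, closing the cycle (1, 6, 2, 7, 5, 4, 8).
Continuing from each remaining unvisited element yields (1, 6, 2, 7, 5, 4, 8).

(1, 6, 2, 7, 5, 4, 8)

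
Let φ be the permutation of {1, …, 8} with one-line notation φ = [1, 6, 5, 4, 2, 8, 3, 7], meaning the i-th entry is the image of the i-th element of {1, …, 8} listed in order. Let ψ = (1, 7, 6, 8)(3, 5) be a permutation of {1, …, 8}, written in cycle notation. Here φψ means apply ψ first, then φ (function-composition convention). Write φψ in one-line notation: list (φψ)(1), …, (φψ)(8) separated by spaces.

(φψ)(x) = φ(ψ(x)). Computing each image: φ(ψ(1)) = φ(7) = 3, φ(ψ(2)) = φ(2) = 6, φ(ψ(3)) = φ(5) = 2, φ(ψ(4)) = φ(4) = 4, φ(ψ(5)) = φ(3) = 5, φ(ψ(6)) = φ(8) = 7, φ(ψ(7)) = φ(6) = 8, φ(ψ(8)) = φ(1) = 1.
Hence φψ = [3 6 2 4 5 7 8 1].

3 6 2 4 5 7 8 1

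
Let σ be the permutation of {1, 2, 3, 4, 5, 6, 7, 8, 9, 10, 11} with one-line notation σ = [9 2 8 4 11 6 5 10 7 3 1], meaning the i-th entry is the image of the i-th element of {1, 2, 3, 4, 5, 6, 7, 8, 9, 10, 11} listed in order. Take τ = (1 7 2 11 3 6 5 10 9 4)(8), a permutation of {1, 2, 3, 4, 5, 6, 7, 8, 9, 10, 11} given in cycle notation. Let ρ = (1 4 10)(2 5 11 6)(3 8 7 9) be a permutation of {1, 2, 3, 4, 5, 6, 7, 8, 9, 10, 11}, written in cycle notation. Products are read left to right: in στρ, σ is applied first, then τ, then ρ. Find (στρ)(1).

10

Apply the permutations in order: σ(1) = 9, then τ(9) = 4, then ρ(4) = 10. So (στρ)(1) = 10.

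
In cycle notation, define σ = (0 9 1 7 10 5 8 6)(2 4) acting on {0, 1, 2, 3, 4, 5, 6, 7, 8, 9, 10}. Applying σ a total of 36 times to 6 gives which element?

7

6 lies in the 8-cycle (0 9 1 7 10 5 8 6).
Powers repeat with period 8 on this cycle, and 36 mod 8 = 4, so σ^36(6) = σ^4(6).
Advancing 4 steps from 6: 6 → 0 → 9 → 1 → 7.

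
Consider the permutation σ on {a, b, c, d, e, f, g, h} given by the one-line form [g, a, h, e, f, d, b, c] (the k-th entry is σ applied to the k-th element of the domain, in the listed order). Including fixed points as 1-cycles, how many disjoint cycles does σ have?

3

The cycle decomposition is (a, g, b)(c, h)(d, e, f), which has 3 cycles (counting 1-cycles).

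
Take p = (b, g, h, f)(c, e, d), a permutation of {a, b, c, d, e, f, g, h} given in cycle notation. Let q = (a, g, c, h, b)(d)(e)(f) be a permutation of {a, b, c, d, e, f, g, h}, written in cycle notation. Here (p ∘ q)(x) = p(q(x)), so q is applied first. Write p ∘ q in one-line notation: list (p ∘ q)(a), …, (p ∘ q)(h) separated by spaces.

h a f c d b e g

For each element, apply q then p: a → g → h; b → a → a; c → h → f; d → d → c; e → e → d; f → f → b; g → c → e; h → b → g.
Collecting the images, p ∘ q = [h a f c d b e g].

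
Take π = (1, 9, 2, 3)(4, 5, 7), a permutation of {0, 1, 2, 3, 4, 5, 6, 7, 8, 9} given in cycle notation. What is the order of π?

12

The disjoint cycles have lengths 4, 3, 1, 1, 1.
The order of π is the least common multiple of its cycle lengths: lcm(4, 3) = 12.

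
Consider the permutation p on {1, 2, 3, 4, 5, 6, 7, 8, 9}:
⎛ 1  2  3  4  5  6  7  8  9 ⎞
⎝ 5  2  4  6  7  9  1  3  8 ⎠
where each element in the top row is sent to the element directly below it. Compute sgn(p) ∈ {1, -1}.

1

In disjoint-cycle form the cycle lengths are 5, 3, 1.
A cycle is odd iff its length is even; p has 0 even-length cycles, so sgn(p) = (−1)^0 and p is even.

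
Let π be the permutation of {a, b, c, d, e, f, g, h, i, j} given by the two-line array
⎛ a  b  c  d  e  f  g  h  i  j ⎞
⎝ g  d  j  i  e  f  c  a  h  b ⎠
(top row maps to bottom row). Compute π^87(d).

Tracing d → i → … returns to d after 8 steps, so d lies in an 8-cycle (a g c j b d i h).
On an 8-cycle, π^8 is the identity, so π^87 = π^7 there (87 ≡ 7 mod 8).
Advancing 7 steps from d: d → i → h → a → g → c → j → b.

b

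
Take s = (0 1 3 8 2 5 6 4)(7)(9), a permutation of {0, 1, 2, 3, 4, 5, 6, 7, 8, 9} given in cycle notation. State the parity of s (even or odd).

odd

The cycle lengths are 8, 1, 1.
A cycle of length ℓ contributes ℓ−1 transpositions, so s is a product of 7 transpositions — odd.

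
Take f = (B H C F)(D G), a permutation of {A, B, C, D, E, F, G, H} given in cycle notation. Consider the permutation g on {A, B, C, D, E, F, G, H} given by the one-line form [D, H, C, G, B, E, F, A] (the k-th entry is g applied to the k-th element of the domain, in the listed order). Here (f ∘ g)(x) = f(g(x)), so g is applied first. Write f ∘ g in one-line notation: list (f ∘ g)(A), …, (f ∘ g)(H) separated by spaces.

Chase each element through g then f: A → D → G; B → H → C; C → C → F; D → G → D; E → B → H; F → E → E; G → F → B; H → A → A.
Collecting the images, f ∘ g = [G C F D H E B A].

G C F D H E B A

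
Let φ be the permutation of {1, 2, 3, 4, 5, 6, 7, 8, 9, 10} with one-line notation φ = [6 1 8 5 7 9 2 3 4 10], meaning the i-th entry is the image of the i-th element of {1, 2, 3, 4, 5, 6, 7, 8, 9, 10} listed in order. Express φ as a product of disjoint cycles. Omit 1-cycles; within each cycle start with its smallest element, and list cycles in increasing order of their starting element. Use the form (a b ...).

Iterating φ from 1 gives 1 → 6 → 9 → 4 → 5 → 7 → 2 → 1; that is the 7-cycle (1 6 9 4 5 7 2).
Continuing from each remaining unvisited element yields (1 6 9 4 5 7 2)(3 8).

(1 6 9 4 5 7 2)(3 8)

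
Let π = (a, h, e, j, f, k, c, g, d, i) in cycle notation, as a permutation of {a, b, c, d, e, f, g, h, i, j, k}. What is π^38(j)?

h

j lies in the 10-cycle (a, h, e, j, f, k, c, g, d, i).
Since the cycle has length 10, π^38 acts on it the same as π^8 (38 mod 10 = 8).
Advancing 8 steps from j: j → f → k → c → g → d → i → a → h.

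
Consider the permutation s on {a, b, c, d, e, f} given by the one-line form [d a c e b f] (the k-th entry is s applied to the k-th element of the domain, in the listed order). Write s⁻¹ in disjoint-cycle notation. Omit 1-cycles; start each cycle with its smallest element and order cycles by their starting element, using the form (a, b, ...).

(a, b, e, d)

The cycle decomposition of s is (a, d, e, b).
The inverse reverses every cycle; in canonical form, s⁻¹ = (a, b, e, d).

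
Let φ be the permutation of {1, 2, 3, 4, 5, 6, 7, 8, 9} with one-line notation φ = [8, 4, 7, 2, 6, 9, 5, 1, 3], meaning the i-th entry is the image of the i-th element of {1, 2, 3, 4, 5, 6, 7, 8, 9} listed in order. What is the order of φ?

Decomposing into disjoint cycles gives cycle lengths 5, 2, 2.
The order of φ is the least common multiple of its cycle lengths: lcm(5, 2, 2) = 10.

10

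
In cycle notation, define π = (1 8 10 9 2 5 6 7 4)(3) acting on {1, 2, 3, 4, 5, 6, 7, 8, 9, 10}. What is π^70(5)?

5 lies in the 9-cycle (1 8 10 9 2 5 6 7 4).
On a 9-cycle, π^9 is the identity, so π^70 = π^7 there (70 ≡ 7 mod 9).
Stepping 7 places around the cycle: 5 → 6 → 7 → 4 → 1 → 8 → 10 → 9.

9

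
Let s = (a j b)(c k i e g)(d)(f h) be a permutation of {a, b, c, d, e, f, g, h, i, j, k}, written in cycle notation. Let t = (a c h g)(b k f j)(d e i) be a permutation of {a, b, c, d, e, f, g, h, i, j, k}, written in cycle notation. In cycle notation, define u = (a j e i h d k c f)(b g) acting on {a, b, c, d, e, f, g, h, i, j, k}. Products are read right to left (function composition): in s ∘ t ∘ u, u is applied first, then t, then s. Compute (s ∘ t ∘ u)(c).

Chase c: u(c) = f; t(f) = j; s(j) = b. Hence (s ∘ t ∘ u)(c) = b.

b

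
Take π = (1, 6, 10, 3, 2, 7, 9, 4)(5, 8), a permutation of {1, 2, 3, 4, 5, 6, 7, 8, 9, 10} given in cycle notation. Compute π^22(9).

9 lies in the 8-cycle (1, 6, 10, 3, 2, 7, 9, 4).
Powers repeat with period 8 on this cycle, and 22 mod 8 = 6, so π^22(9) = π^6(9).
Advancing 6 steps from 9: 9 → 4 → 1 → 6 → 10 → 3 → 2.

2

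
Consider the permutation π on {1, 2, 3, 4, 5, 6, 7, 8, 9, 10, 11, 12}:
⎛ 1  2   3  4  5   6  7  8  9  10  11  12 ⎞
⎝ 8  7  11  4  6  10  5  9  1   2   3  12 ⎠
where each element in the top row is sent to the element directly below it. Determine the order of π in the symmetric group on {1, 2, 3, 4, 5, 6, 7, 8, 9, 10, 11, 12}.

Writing π as disjoint cycles, the cycle lengths are 5, 3, 2, 1, 1.
The order of π is the least common multiple of its cycle lengths: lcm(5, 3, 2) = 30.

30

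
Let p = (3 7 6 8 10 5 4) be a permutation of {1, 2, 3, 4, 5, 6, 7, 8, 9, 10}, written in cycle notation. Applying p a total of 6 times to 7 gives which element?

3

7 lies in the 7-cycle (3 7 6 8 10 5 4).
Stepping 6 places around the cycle: 7 → 6 → 8 → 10 → 5 → 4 → 3.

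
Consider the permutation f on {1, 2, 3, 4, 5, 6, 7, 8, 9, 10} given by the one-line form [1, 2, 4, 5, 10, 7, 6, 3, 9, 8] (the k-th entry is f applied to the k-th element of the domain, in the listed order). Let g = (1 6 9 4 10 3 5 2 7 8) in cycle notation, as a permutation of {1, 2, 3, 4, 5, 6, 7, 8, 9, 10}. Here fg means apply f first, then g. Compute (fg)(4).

2

First apply f: f(4) = 5, then g(5) = 2. Thus (fg)(4) = 2.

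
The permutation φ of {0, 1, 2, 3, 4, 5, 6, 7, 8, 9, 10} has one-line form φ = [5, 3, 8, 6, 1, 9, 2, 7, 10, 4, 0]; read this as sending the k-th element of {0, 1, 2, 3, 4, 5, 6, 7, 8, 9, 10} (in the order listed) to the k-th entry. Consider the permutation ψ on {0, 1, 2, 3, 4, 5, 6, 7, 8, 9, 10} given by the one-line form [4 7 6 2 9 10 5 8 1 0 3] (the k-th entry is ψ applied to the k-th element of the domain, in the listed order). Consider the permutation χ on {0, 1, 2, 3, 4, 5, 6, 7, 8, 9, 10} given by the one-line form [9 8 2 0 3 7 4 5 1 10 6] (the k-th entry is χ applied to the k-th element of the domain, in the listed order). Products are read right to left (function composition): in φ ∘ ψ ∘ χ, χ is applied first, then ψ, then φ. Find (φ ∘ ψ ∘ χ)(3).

1

Chase 3: χ(3) = 0; ψ(0) = 4; φ(4) = 1. Hence (φ ∘ ψ ∘ χ)(3) = 1.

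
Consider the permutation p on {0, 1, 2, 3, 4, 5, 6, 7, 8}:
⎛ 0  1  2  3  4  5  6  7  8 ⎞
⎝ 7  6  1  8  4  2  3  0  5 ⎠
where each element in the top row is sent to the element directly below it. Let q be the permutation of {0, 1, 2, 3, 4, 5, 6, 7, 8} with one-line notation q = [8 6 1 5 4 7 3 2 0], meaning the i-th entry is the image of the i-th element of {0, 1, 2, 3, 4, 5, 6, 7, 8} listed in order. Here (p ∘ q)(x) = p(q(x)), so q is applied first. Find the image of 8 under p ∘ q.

7

q(8) = 0, then p(0) = 7; composing gives (p ∘ q)(8) = 7.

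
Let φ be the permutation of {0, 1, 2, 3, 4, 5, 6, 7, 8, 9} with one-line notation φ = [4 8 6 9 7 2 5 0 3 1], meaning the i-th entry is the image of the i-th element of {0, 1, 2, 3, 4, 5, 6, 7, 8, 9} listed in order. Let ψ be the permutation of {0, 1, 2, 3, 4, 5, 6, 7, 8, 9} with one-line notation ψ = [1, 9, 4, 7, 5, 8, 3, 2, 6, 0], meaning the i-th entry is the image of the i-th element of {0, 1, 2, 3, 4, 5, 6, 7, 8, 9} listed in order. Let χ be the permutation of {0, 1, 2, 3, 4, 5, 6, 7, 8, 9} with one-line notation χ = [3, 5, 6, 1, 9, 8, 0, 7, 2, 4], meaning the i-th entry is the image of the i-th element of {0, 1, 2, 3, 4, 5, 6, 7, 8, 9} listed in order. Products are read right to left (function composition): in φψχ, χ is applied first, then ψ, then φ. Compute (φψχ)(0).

0

Chase 0: χ(0) = 3; ψ(3) = 7; φ(7) = 0. Hence (φψχ)(0) = 0.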